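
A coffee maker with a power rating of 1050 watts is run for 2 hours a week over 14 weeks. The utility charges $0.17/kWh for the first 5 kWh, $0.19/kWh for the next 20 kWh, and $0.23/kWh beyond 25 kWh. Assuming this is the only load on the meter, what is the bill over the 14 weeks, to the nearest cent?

Runtime = 2 h/week × 14 weeks = 28 h
Energy = 1.05 kW × 28 h = 29.4 kWh
Tier 1 (0–5 kWh): 5 × $0.17 = $0.85
Tier 2 (5–25 kWh): 20 × $0.19 = $3.8
Above 25 kWh: 4.4 × $0.23 = $1.012
Bill = $5.66

$5.66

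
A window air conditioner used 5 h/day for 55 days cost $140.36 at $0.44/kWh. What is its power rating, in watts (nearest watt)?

Energy = $140.36 ÷ $0.44/kWh = 319 kWh
Runtime = 5 h/day × 55 days = 275 h
Power = 319 kWh ÷ 275 h = 1.16 kW = 1160 W

1160 W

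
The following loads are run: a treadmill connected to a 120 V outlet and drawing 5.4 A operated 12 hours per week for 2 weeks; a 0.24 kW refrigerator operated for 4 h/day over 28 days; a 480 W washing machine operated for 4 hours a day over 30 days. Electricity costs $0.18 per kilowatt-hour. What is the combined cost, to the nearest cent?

$18.01

treadmill: Power = 5.4 A × 120 V = 648 W = 0.648 kW
treadmill: Runtime = 12 h/week × 2 weeks = 24 h
treadmill: 0.648 kW × 24 h = 15.552 kWh
refrigerator: Runtime = 4 h/day × 28 days = 112 h
refrigerator: 0.24 kW × 112 h = 26.88 kWh
washing machine: Runtime = 4 h/day × 30 days = 120 h
washing machine: 0.48 kW × 120 h = 57.6 kWh
Total energy = 100.032 kWh
Cost = 100.032 × $0.18 = $18.01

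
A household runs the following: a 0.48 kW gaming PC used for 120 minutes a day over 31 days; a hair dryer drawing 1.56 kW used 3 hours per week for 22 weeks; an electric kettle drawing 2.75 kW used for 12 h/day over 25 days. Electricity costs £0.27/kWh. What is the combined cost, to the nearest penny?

£258.58

gaming PC: Runtime = 120 min × 31 = 3720 min = 62 h
gaming PC: 0.48 kW × 62 h = 29.76 kWh
hair dryer: Runtime = 3 h/week × 22 weeks = 66 h
hair dryer: 1.56 kW × 66 h = 102.96 kWh
electric kettle: Runtime = 12 h/day × 25 days = 300 h
electric kettle: 2.75 kW × 300 h = 825 kWh
Total energy = 957.72 kWh
Cost = 957.72 × £0.27 = £258.58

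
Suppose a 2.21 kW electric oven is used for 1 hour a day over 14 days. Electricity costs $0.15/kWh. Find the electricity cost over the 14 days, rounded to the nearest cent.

$4.64

Runtime = 1 h/day × 14 days = 14 h
Energy = 2.21 kW × 14 h = 30.94 kWh
Cost = 30.94 kWh × $0.15/kWh = $4.64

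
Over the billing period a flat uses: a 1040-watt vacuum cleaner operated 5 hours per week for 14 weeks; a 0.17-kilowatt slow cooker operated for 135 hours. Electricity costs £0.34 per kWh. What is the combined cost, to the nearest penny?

£32.56

vacuum cleaner: Runtime = 5 h/week × 14 weeks = 70 h
vacuum cleaner: 1.04 kW × 70 h = 72.8 kWh
slow cooker: 0.17 kW × 135 h = 22.95 kWh
Total energy = 95.75 kWh
Cost = 95.75 × £0.34 = £32.56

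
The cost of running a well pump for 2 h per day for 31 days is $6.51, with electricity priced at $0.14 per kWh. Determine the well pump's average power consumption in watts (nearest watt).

750 W

Energy = $6.51 ÷ $0.14/kWh = 46.5 kWh
Runtime = 2 h/day × 31 days = 62 h
Power = 46.5 kWh ÷ 62 h = 0.75 kW = 750 W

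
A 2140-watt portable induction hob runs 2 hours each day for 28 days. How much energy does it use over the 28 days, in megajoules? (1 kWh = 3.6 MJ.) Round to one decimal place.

431.4 MJ

Runtime = 2 h/day × 28 days = 56 h
Energy = 2.14 kW × 56 h = 119.84 kWh
= 119.84 × 3.6 MJ = 431.4 MJ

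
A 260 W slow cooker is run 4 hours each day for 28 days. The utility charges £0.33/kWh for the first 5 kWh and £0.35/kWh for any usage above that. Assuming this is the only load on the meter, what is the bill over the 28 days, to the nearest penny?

£10.09

Runtime = 4 h/day × 28 days = 112 h
Energy = 0.26 kW × 112 h = 29.12 kWh
Tier 1 (0–5 kWh): 5 × £0.33 = £1.65
Above 5 kWh: 24.12 × £0.35 = £8.442
Bill = £10.09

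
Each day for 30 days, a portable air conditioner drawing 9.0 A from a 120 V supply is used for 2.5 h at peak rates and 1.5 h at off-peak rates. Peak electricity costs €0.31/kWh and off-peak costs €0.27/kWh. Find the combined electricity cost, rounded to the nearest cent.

€38.23

Power = 9.0 A × 120 V = 1080 W = 1.08 kW
Peak energy = 1.08 kW × 2.5 h × 30 = 81 kWh
Off-peak energy = 1.08 kW × 1.5 h × 30 = 48.6 kWh
Cost = 81 × €0.31 + 48.6 × €0.27 = €25.11 + €13.122 = €38.23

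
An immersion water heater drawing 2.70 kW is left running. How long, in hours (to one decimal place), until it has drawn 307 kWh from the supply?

113.7 h

Hours = 307 kWh ÷ 2.7 kW = 113.7 h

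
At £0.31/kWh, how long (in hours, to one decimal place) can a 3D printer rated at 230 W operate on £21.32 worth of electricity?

Energy available = £21.32 ÷ £0.31/kWh = 68.7742 kWh
Hours = 68.7742 kWh ÷ 0.23 kW = 299.0 h

299.0 h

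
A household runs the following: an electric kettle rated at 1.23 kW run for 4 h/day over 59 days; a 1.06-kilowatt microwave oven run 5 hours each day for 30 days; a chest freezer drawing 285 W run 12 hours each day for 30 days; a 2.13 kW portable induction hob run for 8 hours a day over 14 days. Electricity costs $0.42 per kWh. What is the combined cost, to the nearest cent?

$331.98

electric kettle: Runtime = 4 h/day × 59 days = 236 h
electric kettle: 1.23 kW × 236 h = 290.28 kWh
microwave oven: Runtime = 5 h/day × 30 days = 150 h
microwave oven: 1.06 kW × 150 h = 159 kWh
chest freezer: Runtime = 12 h/day × 30 days = 360 h
chest freezer: 0.285 kW × 360 h = 102.6 kWh
portable induction hob: Runtime = 8 h/day × 14 days = 112 h
portable induction hob: 2.13 kW × 112 h = 238.56 kWh
Total energy = 790.44 kWh
Cost = 790.44 × $0.42 = $331.98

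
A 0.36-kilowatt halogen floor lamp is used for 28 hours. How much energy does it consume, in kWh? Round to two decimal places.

Energy = 0.36 kW × 28 h = 10.08 kWh

10.08 kWh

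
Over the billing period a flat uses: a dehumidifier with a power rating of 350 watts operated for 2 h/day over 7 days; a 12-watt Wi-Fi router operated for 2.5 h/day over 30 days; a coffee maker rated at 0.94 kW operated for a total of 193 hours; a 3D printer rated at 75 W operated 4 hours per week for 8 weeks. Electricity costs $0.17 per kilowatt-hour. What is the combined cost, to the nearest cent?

$32.24

dehumidifier: Runtime = 2 h/day × 7 days = 14 h
dehumidifier: 0.35 kW × 14 h = 4.9 kWh
Wi-Fi router: Runtime = 2.5 h/day × 30 days = 75 h
Wi-Fi router: 0.012 kW × 75 h = 0.9 kWh
coffee maker: 0.94 kW × 193 h = 181.42 kWh
3D printer: Runtime = 4 h/week × 8 weeks = 32 h
3D printer: 0.075 kW × 32 h = 2.4 kWh
Total energy = 189.62 kWh
Cost = 189.62 × $0.17 = $32.24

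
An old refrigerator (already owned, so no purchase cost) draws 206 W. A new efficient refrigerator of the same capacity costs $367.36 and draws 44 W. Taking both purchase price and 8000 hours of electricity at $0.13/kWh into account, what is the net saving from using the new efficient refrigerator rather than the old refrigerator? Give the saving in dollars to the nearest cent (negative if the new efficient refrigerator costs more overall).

-$198.88

old refrigerator: $0.00 + (206/1000) kW × 8000 h × $0.13 = $0.00 + $214.24 = $214.24
new efficient refrigerator: $367.36 + (44/1000) kW × 8000 h × $0.13 = $367.36 + $45.76 = $413.12
Saving = $214.24 − $413.12 = −$198.88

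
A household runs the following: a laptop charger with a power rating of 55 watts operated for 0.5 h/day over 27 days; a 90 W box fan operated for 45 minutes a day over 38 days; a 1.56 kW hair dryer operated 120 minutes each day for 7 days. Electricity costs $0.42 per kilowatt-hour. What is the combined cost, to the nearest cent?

laptop charger: Runtime = 0.5 h/day × 27 days = 13.5 h
laptop charger: 0.055 kW × 13.5 h = 0.7425 kWh
box fan: Runtime = 45 min × 38 = 1710 min = 28.5 h
box fan: 0.09 kW × 28.5 h = 2.565 kWh
hair dryer: Runtime = 120 min × 7 = 840 min = 14 h
hair dryer: 1.56 kW × 14 h = 21.84 kWh
Total energy = 25.1475 kWh
Cost = 25.1475 × $0.42 = $10.56

$10.56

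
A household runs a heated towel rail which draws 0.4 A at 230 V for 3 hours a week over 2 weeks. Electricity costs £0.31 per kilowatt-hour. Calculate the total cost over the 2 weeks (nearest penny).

£0.17

Power = 0.4 A × 230 V = 92 W = 0.092 kW
Runtime = 3 h/week × 2 weeks = 6 h
Energy = 0.092 kW × 6 h = 0.552 kWh
Cost = 0.552 kWh × £0.31/kWh = £0.17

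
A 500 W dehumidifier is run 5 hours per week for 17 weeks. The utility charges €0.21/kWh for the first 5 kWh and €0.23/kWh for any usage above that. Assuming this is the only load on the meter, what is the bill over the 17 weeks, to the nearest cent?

€9.68

Runtime = 5 h/week × 17 weeks = 85 h
Energy = 0.5 kW × 85 h = 42.5 kWh
Tier 1 (0–5 kWh): 5 × €0.21 = €1.05
Above 5 kWh: 37.5 × €0.23 = €8.625
Bill = €9.68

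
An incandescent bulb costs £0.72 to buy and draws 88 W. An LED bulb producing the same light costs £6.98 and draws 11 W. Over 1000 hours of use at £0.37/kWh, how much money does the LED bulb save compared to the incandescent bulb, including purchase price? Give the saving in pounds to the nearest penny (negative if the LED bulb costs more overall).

£22.23

incandescent bulb: £0.72 + (88/1000) kW × 1000 h × £0.37 = £0.72 + £32.56 = £33.28
LED bulb: £6.98 + (11/1000) kW × 1000 h × £0.37 = £6.98 + £4.07 = £11.05
Saving = £33.28 − £11.05 = £22.23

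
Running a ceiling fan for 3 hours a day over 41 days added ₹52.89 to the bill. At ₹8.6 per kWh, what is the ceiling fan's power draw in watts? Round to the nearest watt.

Energy = ₹52.89 ÷ ₹8.6/kWh = 6.15 kWh
Runtime = 3 h/day × 41 days = 123 h
Power = 6.15 kWh ÷ 123 h = 0.05 kW = 50 W

50 W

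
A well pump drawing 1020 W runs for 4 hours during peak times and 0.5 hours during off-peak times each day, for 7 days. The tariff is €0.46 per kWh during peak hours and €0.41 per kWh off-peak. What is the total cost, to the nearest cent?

€14.60

Peak energy = 1.02 kW × 4 h × 7 = 28.56 kWh
Off-peak energy = 1.02 kW × 0.5 h × 7 = 3.57 kWh
Cost = 28.56 × €0.46 + 3.57 × €0.41 = €13.1376 + €1.4637 = €14.60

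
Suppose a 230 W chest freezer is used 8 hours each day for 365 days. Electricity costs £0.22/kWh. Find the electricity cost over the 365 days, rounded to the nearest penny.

Runtime = 8 h/day × 365 days = 2920 h
Energy = 0.23 kW × 2920 h = 671.6 kWh
Cost = 671.6 kWh × £0.22/kWh = £147.75

£147.75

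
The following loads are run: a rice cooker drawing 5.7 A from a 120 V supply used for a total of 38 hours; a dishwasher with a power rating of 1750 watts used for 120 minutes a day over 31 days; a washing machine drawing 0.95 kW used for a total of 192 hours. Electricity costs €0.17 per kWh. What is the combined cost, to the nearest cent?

€53.87

rice cooker: Power = 5.7 A × 120 V = 684 W = 0.684 kW
rice cooker: 0.684 kW × 38 h = 25.992 kWh
dishwasher: Runtime = 120 min × 31 = 3720 min = 62 h
dishwasher: 1.75 kW × 62 h = 108.5 kWh
washing machine: 0.95 kW × 192 h = 182.4 kWh
Total energy = 316.892 kWh
Cost = 316.892 × €0.17 = €53.87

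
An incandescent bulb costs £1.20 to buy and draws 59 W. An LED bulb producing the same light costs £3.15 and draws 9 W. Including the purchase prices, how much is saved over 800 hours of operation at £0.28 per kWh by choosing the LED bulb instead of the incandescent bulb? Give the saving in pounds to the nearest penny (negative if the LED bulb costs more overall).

incandescent bulb: £1.20 + (59/1000) kW × 800 h × £0.28 = £1.20 + £13.216 = £14.416
LED bulb: £3.15 + (9/1000) kW × 800 h × £0.28 = £3.15 + £2.016 = £5.166
Saving = £14.416 − £5.166 = £9.25

£9.25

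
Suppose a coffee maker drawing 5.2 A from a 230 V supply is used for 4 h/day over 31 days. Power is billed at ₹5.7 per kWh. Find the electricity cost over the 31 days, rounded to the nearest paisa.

₹845.33

Power = 5.2 A × 230 V = 1196 W = 1.196 kW
Runtime = 4 h/day × 31 days = 124 h
Energy = 1.196 kW × 124 h = 148.304 kWh
Cost = 148.304 kWh × ₹5.7/kWh = ₹845.33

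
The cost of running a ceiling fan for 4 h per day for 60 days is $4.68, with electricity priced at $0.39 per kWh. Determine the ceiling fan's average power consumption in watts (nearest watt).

50 W

Energy = $4.68 ÷ $0.39/kWh = 12 kWh
Runtime = 4 h/day × 60 days = 240 h
Power = 12 kWh ÷ 240 h = 0.05 kW = 50 W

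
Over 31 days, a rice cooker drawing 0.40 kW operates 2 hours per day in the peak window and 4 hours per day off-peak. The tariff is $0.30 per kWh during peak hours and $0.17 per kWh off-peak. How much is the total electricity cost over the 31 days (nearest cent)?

Peak energy = 0.4 kW × 2 h × 31 = 24.8 kWh
Off-peak energy = 0.4 kW × 4 h × 31 = 49.6 kWh
Cost = 24.8 × $0.30 + 49.6 × $0.17 = $7.44 + $8.432 = $15.87

$15.87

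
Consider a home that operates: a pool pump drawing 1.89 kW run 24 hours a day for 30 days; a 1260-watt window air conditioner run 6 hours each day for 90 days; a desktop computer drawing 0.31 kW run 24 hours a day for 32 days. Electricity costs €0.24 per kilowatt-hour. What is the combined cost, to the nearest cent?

€547.03

pool pump: Runtime = 24 h × 30 = 720 h
pool pump: 1.89 kW × 720 h = 1360.8 kWh
window air conditioner: Runtime = 6 h/day × 90 days = 540 h
window air conditioner: 1.26 kW × 540 h = 680.4 kWh
desktop computer: Runtime = 24 h × 32 = 768 h
desktop computer: 0.31 kW × 768 h = 238.08 kWh
Total energy = 2279.28 kWh
Cost = 2279.28 × €0.24 = €547.03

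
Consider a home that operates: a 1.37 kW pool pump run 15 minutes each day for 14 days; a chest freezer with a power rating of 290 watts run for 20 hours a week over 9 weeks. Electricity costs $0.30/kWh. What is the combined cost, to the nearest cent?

$17.10

pool pump: Runtime = 15 min × 14 = 210 min = 3.5 h
pool pump: 1.37 kW × 3.5 h = 4.795 kWh
chest freezer: Runtime = 20 h/week × 9 weeks = 180 h
chest freezer: 0.29 kW × 180 h = 52.2 kWh
Total energy = 56.995 kWh
Cost = 56.995 × $0.30 = $17.10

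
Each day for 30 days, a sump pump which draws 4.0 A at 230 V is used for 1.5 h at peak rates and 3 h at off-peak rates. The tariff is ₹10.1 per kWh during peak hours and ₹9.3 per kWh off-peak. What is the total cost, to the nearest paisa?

Power = 4.0 A × 230 V = 920 W = 0.92 kW
Peak energy = 0.92 kW × 1.5 h × 30 = 41.4 kWh
Off-peak energy = 0.92 kW × 3 h × 30 = 82.8 kWh
Cost = 41.4 × ₹10.1 + 82.8 × ₹9.3 = ₹418.14 + ₹770.04 = ₹1188.18

₹1188.18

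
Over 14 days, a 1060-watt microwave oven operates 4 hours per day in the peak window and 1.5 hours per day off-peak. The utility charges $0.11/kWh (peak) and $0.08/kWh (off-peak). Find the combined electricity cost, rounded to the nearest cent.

$8.31

Peak energy = 1.06 kW × 4 h × 14 = 59.36 kWh
Off-peak energy = 1.06 kW × 1.5 h × 14 = 22.26 kWh
Cost = 59.36 × $0.11 + 22.26 × $0.08 = $6.5296 + $1.7808 = $8.31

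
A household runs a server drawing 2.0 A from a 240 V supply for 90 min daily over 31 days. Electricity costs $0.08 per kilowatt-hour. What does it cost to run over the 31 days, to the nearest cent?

Power = 2.0 A × 240 V = 480 W = 0.48 kW
Runtime = 90 min × 31 = 2790 min = 46.5 h
Energy = 0.48 kW × 46.5 h = 22.32 kWh
Cost = 22.32 kWh × $0.08/kWh = $1.79

$1.79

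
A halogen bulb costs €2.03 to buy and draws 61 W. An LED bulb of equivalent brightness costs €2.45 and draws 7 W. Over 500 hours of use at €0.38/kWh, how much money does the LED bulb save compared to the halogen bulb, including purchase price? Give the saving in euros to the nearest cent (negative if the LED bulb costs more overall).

halogen bulb: €2.03 + (61/1000) kW × 500 h × €0.38 = €2.03 + €11.59 = €13.62
LED bulb: €2.45 + (7/1000) kW × 500 h × €0.38 = €2.45 + €1.33 = €3.78
Saving = €13.62 − €3.78 = €9.84

€9.84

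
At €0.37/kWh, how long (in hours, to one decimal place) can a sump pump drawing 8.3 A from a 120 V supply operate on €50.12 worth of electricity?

Power = 8.3 A × 120 V = 996 W = 0.996 kW
Energy available = €50.12 ÷ €0.37/kWh = 135.4595 kWh
Hours = 135.4595 kWh ÷ 0.996 kW = 136.0 h

136.0 h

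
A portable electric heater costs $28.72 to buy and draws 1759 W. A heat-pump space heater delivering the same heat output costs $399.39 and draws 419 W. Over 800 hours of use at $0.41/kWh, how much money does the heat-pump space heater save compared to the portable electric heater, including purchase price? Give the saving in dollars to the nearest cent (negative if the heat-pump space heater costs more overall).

$68.85

portable electric heater: $28.72 + (1759/1000) kW × 800 h × $0.41 = $28.72 + $576.952 = $605.672
heat-pump space heater: $399.39 + (419/1000) kW × 800 h × $0.41 = $399.39 + $137.432 = $536.822
Saving = $605.672 − $536.822 = $68.85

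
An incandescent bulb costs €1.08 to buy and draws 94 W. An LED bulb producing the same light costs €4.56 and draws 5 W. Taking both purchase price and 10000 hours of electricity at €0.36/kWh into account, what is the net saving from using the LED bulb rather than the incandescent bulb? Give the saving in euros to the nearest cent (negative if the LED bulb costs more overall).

incandescent bulb: €1.08 + (94/1000) kW × 10000 h × €0.36 = €1.08 + €338.4 = €339.48
LED bulb: €4.56 + (5/1000) kW × 10000 h × €0.36 = €4.56 + €18 = €22.56
Saving = €339.48 − €22.56 = €316.92

€316.92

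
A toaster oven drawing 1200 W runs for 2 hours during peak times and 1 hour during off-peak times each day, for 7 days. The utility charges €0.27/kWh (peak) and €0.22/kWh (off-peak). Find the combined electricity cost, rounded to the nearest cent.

Peak energy = 1.2 kW × 2 h × 7 = 16.8 kWh
Off-peak energy = 1.2 kW × 1 h × 7 = 8.4 kWh
Cost = 16.8 × €0.27 + 8.4 × €0.22 = €4.536 + €1.848 = €6.38

€6.38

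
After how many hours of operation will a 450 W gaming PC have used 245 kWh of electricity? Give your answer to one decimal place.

544.4 h

Hours = 245 kWh ÷ 0.45 kW = 544.4 h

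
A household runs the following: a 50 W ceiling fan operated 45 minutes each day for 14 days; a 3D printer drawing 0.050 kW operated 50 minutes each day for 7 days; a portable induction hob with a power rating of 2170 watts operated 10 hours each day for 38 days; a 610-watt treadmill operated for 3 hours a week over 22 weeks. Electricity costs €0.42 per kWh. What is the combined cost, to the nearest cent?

€363.58

ceiling fan: Runtime = 45 min × 14 = 630 min = 10.5 h
ceiling fan: 0.05 kW × 10.5 h = 0.525 kWh
3D printer: Runtime = 50 min × 7 = 350 min = 5.833333… h
3D printer: 0.05 kW × 5.833333… h = 0.291666… kWh
portable induction hob: Runtime = 10 h/day × 38 days = 380 h
portable induction hob: 2.17 kW × 380 h = 824.6 kWh
treadmill: Runtime = 3 h/week × 22 weeks = 66 h
treadmill: 0.61 kW × 66 h = 40.26 kWh
Total energy = 865.676666… kWh
Cost = 865.676666… × €0.42 = €363.58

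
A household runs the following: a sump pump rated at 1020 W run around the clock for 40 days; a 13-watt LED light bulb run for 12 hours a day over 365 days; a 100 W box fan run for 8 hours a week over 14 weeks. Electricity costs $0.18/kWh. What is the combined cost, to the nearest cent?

$188.52

sump pump: Runtime = 24 h × 40 = 960 h
sump pump: 1.02 kW × 960 h = 979.2 kWh
LED light bulb: Runtime = 12 h/day × 365 days = 4380 h
LED light bulb: 0.013 kW × 4380 h = 56.94 kWh
box fan: Runtime = 8 h/week × 14 weeks = 112 h
box fan: 0.1 kW × 112 h = 11.2 kWh
Total energy = 1047.34 kWh
Cost = 1047.34 × $0.18 = $188.52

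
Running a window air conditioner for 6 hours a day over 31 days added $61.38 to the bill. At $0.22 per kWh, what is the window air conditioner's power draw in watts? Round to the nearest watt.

1500 W

Energy = $61.38 ÷ $0.22/kWh = 279 kWh
Runtime = 6 h/day × 31 days = 186 h
Power = 279 kWh ÷ 186 h = 1.5 kW = 1500 W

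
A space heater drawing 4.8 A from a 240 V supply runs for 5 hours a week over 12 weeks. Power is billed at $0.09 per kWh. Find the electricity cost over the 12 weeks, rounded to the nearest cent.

$6.22

Power = 4.8 A × 240 V = 1152 W = 1.152 kW
Runtime = 5 h/week × 12 weeks = 60 h
Energy = 1.152 kW × 60 h = 69.12 kWh
Cost = 69.12 kWh × $0.09/kWh = $6.22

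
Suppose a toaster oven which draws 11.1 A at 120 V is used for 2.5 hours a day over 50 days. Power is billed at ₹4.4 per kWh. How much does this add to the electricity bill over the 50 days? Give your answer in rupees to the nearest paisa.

Power = 11.1 A × 120 V = 1332 W = 1.332 kW
Runtime = 2.5 h/day × 50 days = 125 h
Energy = 1.332 kW × 125 h = 166.5 kWh
Cost = 166.5 kWh × ₹4.4/kWh = ₹732.60

₹732.60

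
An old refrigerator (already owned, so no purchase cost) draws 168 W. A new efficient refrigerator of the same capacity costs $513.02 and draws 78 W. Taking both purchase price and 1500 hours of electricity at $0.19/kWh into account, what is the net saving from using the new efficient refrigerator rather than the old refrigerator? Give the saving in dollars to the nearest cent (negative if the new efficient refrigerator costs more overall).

old refrigerator: $0.00 + (168/1000) kW × 1500 h × $0.19 = $0.00 + $47.88 = $47.88
new efficient refrigerator: $513.02 + (78/1000) kW × 1500 h × $0.19 = $513.02 + $22.23 = $535.25
Saving = $47.88 − $535.25 = −$487.37

-$487.37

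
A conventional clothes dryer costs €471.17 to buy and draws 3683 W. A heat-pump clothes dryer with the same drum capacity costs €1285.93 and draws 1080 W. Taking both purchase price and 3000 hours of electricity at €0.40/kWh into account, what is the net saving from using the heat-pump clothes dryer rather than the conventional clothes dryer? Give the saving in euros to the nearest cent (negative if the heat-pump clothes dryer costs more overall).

€2308.84

conventional clothes dryer: €471.17 + (3683/1000) kW × 3000 h × €0.40 = €471.17 + €4419.6 = €4890.77
heat-pump clothes dryer: €1285.93 + (1080/1000) kW × 3000 h × €0.40 = €1285.93 + €1296 = €2581.93
Saving = €4890.77 − €2581.93 = €2308.84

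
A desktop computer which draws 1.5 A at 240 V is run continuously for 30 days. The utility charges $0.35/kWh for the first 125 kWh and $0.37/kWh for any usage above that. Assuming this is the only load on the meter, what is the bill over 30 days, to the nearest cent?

Power = 1.5 A × 240 V = 360 W = 0.36 kW
Runtime = 24 h × 30 = 720 h
Energy = 0.36 kW × 720 h = 259.2 kWh
Tier 1 (0–125 kWh): 125 × $0.35 = $43.75
Above 125 kWh: 134.2 × $0.37 = $49.654
Bill = $93.40

$93.40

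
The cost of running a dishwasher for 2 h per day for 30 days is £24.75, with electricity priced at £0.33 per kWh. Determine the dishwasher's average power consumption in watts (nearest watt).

1250 W

Energy = £24.75 ÷ £0.33/kWh = 75 kWh
Runtime = 2 h/day × 30 days = 60 h
Power = 75 kWh ÷ 60 h = 1.25 kW = 1250 W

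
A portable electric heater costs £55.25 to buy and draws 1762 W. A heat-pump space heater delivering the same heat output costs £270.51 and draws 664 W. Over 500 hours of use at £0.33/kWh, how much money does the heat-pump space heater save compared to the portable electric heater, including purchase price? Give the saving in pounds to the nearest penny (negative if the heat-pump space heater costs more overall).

portable electric heater: £55.25 + (1762/1000) kW × 500 h × £0.33 = £55.25 + £290.73 = £345.98
heat-pump space heater: £270.51 + (664/1000) kW × 500 h × £0.33 = £270.51 + £109.56 = £380.07
Saving = £345.98 − £380.07 = −£34.09

-£34.09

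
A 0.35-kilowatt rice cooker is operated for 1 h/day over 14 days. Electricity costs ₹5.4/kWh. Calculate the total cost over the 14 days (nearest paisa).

Runtime = 1 h/day × 14 days = 14 h
Energy = 0.35 kW × 14 h = 4.9 kWh
Cost = 4.9 kWh × ₹5.4/kWh = ₹26.46

₹26.46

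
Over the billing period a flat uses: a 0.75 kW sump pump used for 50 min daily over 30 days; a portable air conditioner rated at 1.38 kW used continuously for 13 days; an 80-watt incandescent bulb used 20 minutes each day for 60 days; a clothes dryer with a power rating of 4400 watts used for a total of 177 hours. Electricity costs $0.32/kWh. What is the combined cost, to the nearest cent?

$393.51

sump pump: Runtime = 50 min × 30 = 1500 min = 25 h
sump pump: 0.75 kW × 25 h = 18.75 kWh
portable air conditioner: Runtime = 24 h × 13 = 312 h
portable air conditioner: 1.38 kW × 312 h = 430.56 kWh
incandescent bulb: Runtime = 20 min × 60 = 1200 min = 20 h
incandescent bulb: 0.08 kW × 20 h = 1.6 kWh
clothes dryer: 4.4 kW × 177 h = 778.8 kWh
Total energy = 1229.71 kWh
Cost = 1229.71 × $0.32 = $393.51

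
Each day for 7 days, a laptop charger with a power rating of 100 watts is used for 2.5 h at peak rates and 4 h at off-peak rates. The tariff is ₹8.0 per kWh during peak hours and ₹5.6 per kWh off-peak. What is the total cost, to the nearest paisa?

Peak energy = 0.1 kW × 2.5 h × 7 = 1.75 kWh
Off-peak energy = 0.1 kW × 4 h × 7 = 2.8 kWh
Cost = 1.75 × ₹8.0 + 2.8 × ₹5.6 = ₹14 + ₹15.68 = ₹29.68

₹29.68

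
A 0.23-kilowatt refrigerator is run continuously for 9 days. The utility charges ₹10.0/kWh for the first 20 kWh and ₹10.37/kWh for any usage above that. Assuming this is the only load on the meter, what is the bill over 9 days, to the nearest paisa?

₹507.78

Runtime = 24 h × 9 = 216 h
Energy = 0.23 kW × 216 h = 49.68 kWh
Tier 1 (0–20 kWh): 20 × ₹10.0 = ₹200
Above 20 kWh: 29.68 × ₹10.37 = ₹307.7816
Bill = ₹507.78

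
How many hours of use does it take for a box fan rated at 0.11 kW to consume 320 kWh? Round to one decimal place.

Hours = 320 kWh ÷ 0.11 kW = 2909.1 h

2909.1 h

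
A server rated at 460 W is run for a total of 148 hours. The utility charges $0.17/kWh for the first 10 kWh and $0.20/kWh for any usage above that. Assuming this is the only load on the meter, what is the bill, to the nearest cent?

Energy = 0.46 kW × 148 h = 68.08 kWh
Tier 1 (0–10 kWh): 10 × $0.17 = $1.7
Above 10 kWh: 58.08 × $0.20 = $11.616
Bill = $13.32

$13.32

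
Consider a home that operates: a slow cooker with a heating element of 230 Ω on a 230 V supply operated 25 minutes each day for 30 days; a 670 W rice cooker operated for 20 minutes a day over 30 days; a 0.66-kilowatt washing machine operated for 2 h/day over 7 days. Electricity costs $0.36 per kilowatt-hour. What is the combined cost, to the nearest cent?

$6.77

slow cooker: Power = V²/R = 230²/230 = 230 W = 0.23 kW
slow cooker: Runtime = 25 min × 30 = 750 min = 12.5 h
slow cooker: 0.23 kW × 12.5 h = 2.875 kWh
rice cooker: Runtime = 20 min × 30 = 600 min = 10 h
rice cooker: 0.67 kW × 10 h = 6.7 kWh
washing machine: Runtime = 2 h/day × 7 days = 14 h
washing machine: 0.66 kW × 14 h = 9.24 kWh
Total energy = 18.815 kWh
Cost = 18.815 × $0.36 = $6.77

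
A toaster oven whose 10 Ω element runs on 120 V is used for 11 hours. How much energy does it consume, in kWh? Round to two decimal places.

Power = V²/R = 120²/10 = 1440 W = 1.44 kW
Energy = 1.44 kW × 11 h = 15.84 kWh

15.84 kWh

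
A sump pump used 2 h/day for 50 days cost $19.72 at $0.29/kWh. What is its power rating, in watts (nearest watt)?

Energy = $19.72 ÷ $0.29/kWh = 68 kWh
Runtime = 2 h/day × 50 days = 100 h
Power = 68 kWh ÷ 100 h = 0.68 kW = 680 W

680 W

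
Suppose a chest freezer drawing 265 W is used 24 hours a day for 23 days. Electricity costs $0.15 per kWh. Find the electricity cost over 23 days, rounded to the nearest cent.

Runtime = 24 h × 23 = 552 h
Energy = 0.265 kW × 552 h = 146.28 kWh
Cost = 146.28 kWh × $0.15/kWh = $21.94

$21.94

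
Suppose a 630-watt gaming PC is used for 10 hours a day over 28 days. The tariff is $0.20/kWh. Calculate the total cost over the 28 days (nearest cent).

$35.28

Runtime = 10 h/day × 28 days = 280 h
Energy = 0.63 kW × 280 h = 176.4 kWh
Cost = 176.4 kWh × $0.20/kWh = $35.28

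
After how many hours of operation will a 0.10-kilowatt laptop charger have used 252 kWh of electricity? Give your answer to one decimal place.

2520.0 h

Hours = 252 kWh ÷ 0.1 kW = 2520.0 h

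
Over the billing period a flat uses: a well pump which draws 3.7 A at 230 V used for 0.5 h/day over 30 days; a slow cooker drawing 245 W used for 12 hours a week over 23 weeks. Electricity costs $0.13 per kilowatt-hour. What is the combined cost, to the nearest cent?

well pump: Power = 3.7 A × 230 V = 851 W = 0.851 kW
well pump: Runtime = 0.5 h/day × 30 days = 15 h
well pump: 0.851 kW × 15 h = 12.765 kWh
slow cooker: Runtime = 12 h/week × 23 weeks = 276 h
slow cooker: 0.245 kW × 276 h = 67.62 kWh
Total energy = 80.385 kWh
Cost = 80.385 × $0.13 = $10.45

$10.45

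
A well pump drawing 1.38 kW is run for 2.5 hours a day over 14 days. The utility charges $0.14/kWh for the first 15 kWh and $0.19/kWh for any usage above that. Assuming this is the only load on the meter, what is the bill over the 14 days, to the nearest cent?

$8.43

Runtime = 2.5 h/day × 14 days = 35 h
Energy = 1.38 kW × 35 h = 48.3 kWh
Tier 1 (0–15 kWh): 15 × $0.14 = $2.1
Above 15 kWh: 33.3 × $0.19 = $6.327
Bill = $8.43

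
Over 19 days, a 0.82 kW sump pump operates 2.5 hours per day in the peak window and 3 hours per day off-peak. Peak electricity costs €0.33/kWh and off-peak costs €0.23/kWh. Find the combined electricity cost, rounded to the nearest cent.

€23.60

Peak energy = 0.82 kW × 2.5 h × 19 = 38.95 kWh
Off-peak energy = 0.82 kW × 3 h × 19 = 46.74 kWh
Cost = 38.95 × €0.33 + 46.74 × €0.23 = €12.8535 + €10.7502 = €23.60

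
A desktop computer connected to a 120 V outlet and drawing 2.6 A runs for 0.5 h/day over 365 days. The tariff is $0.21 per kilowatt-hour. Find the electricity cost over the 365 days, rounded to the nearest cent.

Power = 2.6 A × 120 V = 312 W = 0.312 kW
Runtime = 0.5 h/day × 365 days = 182.5 h
Energy = 0.312 kW × 182.5 h = 56.94 kWh
Cost = 56.94 kWh × $0.21/kWh = $11.96

$11.96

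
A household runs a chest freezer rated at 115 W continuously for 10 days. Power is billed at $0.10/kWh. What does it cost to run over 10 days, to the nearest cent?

$2.76

Runtime = 24 h × 10 = 240 h
Energy = 0.115 kW × 240 h = 27.6 kWh
Cost = 27.6 kWh × $0.10/kWh = $2.76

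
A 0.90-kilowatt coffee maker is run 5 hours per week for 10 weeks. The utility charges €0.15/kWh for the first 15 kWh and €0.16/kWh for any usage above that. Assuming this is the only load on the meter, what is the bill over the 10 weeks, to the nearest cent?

Runtime = 5 h/week × 10 weeks = 50 h
Energy = 0.9 kW × 50 h = 45 kWh
Tier 1 (0–15 kWh): 15 × €0.15 = €2.25
Above 15 kWh: 30 × €0.16 = €4.8
Bill = €7.05

€7.05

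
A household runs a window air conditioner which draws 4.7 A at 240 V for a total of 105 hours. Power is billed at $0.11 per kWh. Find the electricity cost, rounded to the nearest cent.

Power = 4.7 A × 240 V = 1128 W = 1.128 kW
Energy = 1.128 kW × 105 h = 118.44 kWh
Cost = 118.44 kWh × $0.11/kWh = $13.03

$13.03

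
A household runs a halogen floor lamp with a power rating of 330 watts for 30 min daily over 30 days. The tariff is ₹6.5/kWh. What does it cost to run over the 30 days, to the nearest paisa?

Runtime = 30 min × 30 = 900 min = 15 h
Energy = 0.33 kW × 15 h = 4.95 kWh
Cost = 4.95 kWh × ₹6.5/kWh = ₹32.18

₹32.18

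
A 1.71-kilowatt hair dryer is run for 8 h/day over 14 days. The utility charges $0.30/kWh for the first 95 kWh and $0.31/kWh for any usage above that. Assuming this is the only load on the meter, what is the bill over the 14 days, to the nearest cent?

$58.42

Runtime = 8 h/day × 14 days = 112 h
Energy = 1.71 kW × 112 h = 191.52 kWh
Tier 1 (0–95 kWh): 95 × $0.30 = $28.5
Above 95 kWh: 96.52 × $0.31 = $29.9212
Bill = $58.42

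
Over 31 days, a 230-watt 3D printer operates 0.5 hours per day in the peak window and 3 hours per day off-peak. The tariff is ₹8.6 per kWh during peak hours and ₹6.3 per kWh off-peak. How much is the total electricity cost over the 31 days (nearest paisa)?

Peak energy = 0.23 kW × 0.5 h × 31 = 3.565 kWh
Off-peak energy = 0.23 kW × 3 h × 31 = 21.39 kWh
Cost = 3.565 × ₹8.6 + 21.39 × ₹6.3 = ₹30.659 + ₹134.757 = ₹165.42

₹165.42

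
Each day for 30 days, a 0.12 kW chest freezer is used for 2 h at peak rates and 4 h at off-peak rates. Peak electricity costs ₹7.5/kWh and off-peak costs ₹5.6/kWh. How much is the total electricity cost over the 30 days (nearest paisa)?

Peak energy = 0.12 kW × 2 h × 30 = 7.2 kWh
Off-peak energy = 0.12 kW × 4 h × 30 = 14.4 kWh
Cost = 7.2 × ₹7.5 + 14.4 × ₹5.6 = ₹54 + ₹80.64 = ₹134.64

₹134.64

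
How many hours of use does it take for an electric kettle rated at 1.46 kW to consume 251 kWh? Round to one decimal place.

Hours = 251 kWh ÷ 1.46 kW = 171.9 h

171.9 h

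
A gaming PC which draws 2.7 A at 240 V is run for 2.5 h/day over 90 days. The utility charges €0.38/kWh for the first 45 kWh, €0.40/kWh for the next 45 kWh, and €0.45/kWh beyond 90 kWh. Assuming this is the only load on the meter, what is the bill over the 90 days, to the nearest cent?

Power = 2.7 A × 240 V = 648 W = 0.648 kW
Runtime = 2.5 h/day × 90 days = 225 h
Energy = 0.648 kW × 225 h = 145.8 kWh
Tier 1 (0–45 kWh): 45 × €0.38 = €17.1
Tier 2 (45–90 kWh): 45 × €0.40 = €18
Above 90 kWh: 55.8 × €0.45 = €25.11
Bill = €60.21

€60.21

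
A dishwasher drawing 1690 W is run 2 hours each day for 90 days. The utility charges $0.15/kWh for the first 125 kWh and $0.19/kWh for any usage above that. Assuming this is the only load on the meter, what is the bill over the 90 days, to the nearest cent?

$52.80

Runtime = 2 h/day × 90 days = 180 h
Energy = 1.69 kW × 180 h = 304.2 kWh
Tier 1 (0–125 kWh): 125 × $0.15 = $18.75
Above 125 kWh: 179.2 × $0.19 = $34.048
Bill = $52.80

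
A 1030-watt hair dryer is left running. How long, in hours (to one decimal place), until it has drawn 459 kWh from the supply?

445.6 h

Hours = 459 kWh ÷ 1.03 kW = 445.6 h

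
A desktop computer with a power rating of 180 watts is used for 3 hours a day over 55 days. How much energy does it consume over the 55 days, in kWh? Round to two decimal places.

29.70 kWh

Runtime = 3 h/day × 55 days = 165 h
Energy = 0.18 kW × 165 h = 29.7 kWh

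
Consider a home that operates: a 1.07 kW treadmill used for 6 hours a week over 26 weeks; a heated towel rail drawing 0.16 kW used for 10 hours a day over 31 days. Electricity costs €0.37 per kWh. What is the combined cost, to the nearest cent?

€80.11

treadmill: Runtime = 6 h/week × 26 weeks = 156 h
treadmill: 1.07 kW × 156 h = 166.92 kWh
heated towel rail: Runtime = 10 h/day × 31 days = 310 h
heated towel rail: 0.16 kW × 310 h = 49.6 kWh
Total energy = 216.52 kWh
Cost = 216.52 × €0.37 = €80.11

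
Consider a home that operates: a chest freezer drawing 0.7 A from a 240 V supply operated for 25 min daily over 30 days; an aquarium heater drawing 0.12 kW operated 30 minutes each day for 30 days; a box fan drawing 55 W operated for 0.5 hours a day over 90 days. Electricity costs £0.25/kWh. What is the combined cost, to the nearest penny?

chest freezer: Power = 0.7 A × 240 V = 168 W = 0.168 kW
chest freezer: Runtime = 25 min × 30 = 750 min = 12.5 h
chest freezer: 0.168 kW × 12.5 h = 2.1 kWh
aquarium heater: Runtime = 30 min × 30 = 900 min = 15 h
aquarium heater: 0.12 kW × 15 h = 1.8 kWh
box fan: Runtime = 0.5 h/day × 90 days = 45 h
box fan: 0.055 kW × 45 h = 2.475 kWh
Total energy = 6.375 kWh
Cost = 6.375 × £0.25 = £1.59

£1.59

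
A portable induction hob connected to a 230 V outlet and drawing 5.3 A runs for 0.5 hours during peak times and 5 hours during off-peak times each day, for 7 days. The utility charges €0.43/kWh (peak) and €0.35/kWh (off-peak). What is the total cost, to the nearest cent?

Power = 5.3 A × 230 V = 1219 W = 1.219 kW
Peak energy = 1.219 kW × 0.5 h × 7 = 4.2665 kWh
Off-peak energy = 1.219 kW × 5 h × 7 = 42.665 kWh
Cost = 4.2665 × €0.43 + 42.665 × €0.35 = €1.834595 + €14.93275 = €16.77

€16.77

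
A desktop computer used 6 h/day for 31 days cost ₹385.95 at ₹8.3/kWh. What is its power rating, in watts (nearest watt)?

Energy = ₹385.95 ÷ ₹8.3/kWh = 46.5 kWh
Runtime = 6 h/day × 31 days = 186 h
Power = 46.5 kWh ÷ 186 h = 0.25 kW = 250 W

250 W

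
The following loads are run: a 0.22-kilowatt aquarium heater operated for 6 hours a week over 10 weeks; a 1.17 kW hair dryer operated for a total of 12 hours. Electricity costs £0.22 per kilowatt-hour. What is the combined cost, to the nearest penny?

£5.99

aquarium heater: Runtime = 6 h/week × 10 weeks = 60 h
aquarium heater: 0.22 kW × 60 h = 13.2 kWh
hair dryer: 1.17 kW × 12 h = 14.04 kWh
Total energy = 27.24 kWh
Cost = 27.24 × £0.22 = £5.99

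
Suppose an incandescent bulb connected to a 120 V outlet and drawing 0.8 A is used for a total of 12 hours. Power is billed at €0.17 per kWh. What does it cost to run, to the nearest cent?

Power = 0.8 A × 120 V = 96 W = 0.096 kW
Energy = 0.096 kW × 12 h = 1.152 kWh
Cost = 1.152 kWh × €0.17/kWh = €0.20

€0.20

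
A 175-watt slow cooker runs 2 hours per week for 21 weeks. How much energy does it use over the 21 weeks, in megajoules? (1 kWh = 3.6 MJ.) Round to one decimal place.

Runtime = 2 h/week × 21 weeks = 42 h
Energy = 0.175 kW × 42 h = 7.35 kWh
= 7.35 × 3.6 MJ = 26.5 MJ

26.5 MJ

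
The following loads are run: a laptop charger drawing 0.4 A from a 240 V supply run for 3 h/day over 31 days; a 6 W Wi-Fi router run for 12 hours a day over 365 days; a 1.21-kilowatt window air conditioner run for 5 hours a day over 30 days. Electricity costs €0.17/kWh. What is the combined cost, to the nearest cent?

€36.84

laptop charger: Power = 0.4 A × 240 V = 96 W = 0.096 kW
laptop charger: Runtime = 3 h/day × 31 days = 93 h
laptop charger: 0.096 kW × 93 h = 8.928 kWh
Wi-Fi router: Runtime = 12 h/day × 365 days = 4380 h
Wi-Fi router: 0.006 kW × 4380 h = 26.28 kWh
window air conditioner: Runtime = 5 h/day × 30 days = 150 h
window air conditioner: 1.21 kW × 150 h = 181.5 kWh
Total energy = 216.708 kWh
Cost = 216.708 × €0.17 = €36.84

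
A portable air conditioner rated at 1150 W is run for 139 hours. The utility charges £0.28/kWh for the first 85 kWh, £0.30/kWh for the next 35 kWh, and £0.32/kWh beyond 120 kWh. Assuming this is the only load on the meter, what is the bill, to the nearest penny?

Energy = 1.15 kW × 139 h = 159.85 kWh
Tier 1 (0–85 kWh): 85 × £0.28 = £23.8
Tier 2 (85–120 kWh): 35 × £0.30 = £10.5
Above 120 kWh: 39.85 × £0.32 = £12.752
Bill = £47.05

£47.05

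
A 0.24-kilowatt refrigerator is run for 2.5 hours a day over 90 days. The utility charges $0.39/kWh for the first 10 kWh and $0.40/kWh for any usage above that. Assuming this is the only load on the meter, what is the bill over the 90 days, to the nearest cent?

$21.50

Runtime = 2.5 h/day × 90 days = 225 h
Energy = 0.24 kW × 225 h = 54 kWh
Tier 1 (0–10 kWh): 10 × $0.39 = $3.9
Above 10 kWh: 44 × $0.40 = $17.6
Bill = $21.50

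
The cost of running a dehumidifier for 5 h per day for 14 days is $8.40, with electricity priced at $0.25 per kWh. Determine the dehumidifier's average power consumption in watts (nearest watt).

Energy = $8.40 ÷ $0.25/kWh = 33.6 kWh
Runtime = 5 h/day × 14 days = 70 h
Power = 33.6 kWh ÷ 70 h = 0.48 kW = 480 W

480 W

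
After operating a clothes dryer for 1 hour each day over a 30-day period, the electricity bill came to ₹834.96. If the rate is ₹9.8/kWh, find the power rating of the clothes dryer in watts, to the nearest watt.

Energy = ₹834.96 ÷ ₹9.8/kWh = 85.2 kWh
Runtime = 1 h/day × 30 days = 30 h
Power = 85.2 kWh ÷ 30 h = 2.84 kW = 2840 W

2840 W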